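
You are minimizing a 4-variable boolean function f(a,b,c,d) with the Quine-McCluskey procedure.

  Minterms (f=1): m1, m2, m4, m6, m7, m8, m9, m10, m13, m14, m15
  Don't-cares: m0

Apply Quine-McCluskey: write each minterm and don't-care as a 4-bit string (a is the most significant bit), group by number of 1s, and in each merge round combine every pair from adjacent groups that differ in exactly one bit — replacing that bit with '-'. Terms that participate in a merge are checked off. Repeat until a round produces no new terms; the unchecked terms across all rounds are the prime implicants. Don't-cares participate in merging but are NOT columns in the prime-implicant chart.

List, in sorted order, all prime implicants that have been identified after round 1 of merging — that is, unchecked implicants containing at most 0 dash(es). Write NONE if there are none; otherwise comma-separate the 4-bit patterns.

[col 0] 0000*, 0001*, 0010*, 0100*, 0110*, 0111*, 1000*, 1001*, 1010*, 1101*, 1110*, 1111*
[col 1] -000*, -001*, -010*, -110*, -111*, 0-00*, 0-10*, 00-0*, 000-*, 01-0*, 011-*, 1-01, 1-10*, 10-0*, 100-*, 11-1, 111-*
[col 2] --10, -0-0, -00-, -11-, 0--0
Prime implicants: --10, -0-0, -00-, -11-, 0--0, 1-01, 11-1

NONE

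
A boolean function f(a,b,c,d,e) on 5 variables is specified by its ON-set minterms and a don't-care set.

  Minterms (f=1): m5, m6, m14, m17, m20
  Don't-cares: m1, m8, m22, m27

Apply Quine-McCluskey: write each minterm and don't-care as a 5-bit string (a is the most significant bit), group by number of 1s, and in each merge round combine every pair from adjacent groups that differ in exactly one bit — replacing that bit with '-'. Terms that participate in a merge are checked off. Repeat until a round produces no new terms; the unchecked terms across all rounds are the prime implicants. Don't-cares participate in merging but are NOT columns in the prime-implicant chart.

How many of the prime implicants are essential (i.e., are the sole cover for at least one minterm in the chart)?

4

Round 0: 00001✓ 00101✓ 00110✓ 01000 01110✓ 10001✓ 10100✓ 10110✓ 11011
Round 1: -0001 -0110 0-110 00-01 101-0
PIs = {-0001, -0110, 0-110, 00-01, 01000, 101-0, 11011}
Coverage chart:
  m5: 00-01 ←essential
  m6: -0110,0-110
  m14: 0-110 ←essential
  m17: -0001 ←essential
  m20: 101-0 ←essential
Essential: -0001, 0-110, 00-01, 101-0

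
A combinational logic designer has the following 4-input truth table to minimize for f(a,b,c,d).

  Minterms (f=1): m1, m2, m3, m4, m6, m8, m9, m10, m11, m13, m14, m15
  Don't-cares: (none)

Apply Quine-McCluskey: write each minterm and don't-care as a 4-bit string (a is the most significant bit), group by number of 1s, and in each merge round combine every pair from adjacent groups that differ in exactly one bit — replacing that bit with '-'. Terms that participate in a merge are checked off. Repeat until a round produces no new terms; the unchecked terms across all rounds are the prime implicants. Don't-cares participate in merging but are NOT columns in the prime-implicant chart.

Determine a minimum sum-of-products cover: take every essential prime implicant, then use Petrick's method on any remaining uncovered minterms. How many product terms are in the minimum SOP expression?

5

[col 0] 0001*, 0010*, 0011*, 0100*, 0110*, 1000*, 1001*, 1010*, 1011*, 1101*, 1110*, 1111*
[col 1] -001*, -010*, -011*, -110*, 0-10*, 00-1*, 001-*, 01-0, 1-01*, 1-10*, 1-11*, 10-0*, 10-1*, 100-*, 101-*, 11-1*, 111-*
[col 2] --10, -0-1, -01-, 1--1, 1-1-, 10--
Prime implicants: --10, -0-1, -01-, 01-0, 1--1, 1-1-, 10--
PI chart (minterm → PIs covering it):
  1 | -0-1  (sole → essential)
  2 | --10,-01-
  3 | -0-1,-01-
  4 | 01-0  (sole → essential)
  6 | --10,01-0
  8 | 10--  (sole → essential)
  9 | -0-1,1--1,10--
  10 | --10,-01-,1-1-,10--
  11 | -0-1,-01-,1--1,1-1-,10--
  13 | 1--1  (sole → essential)
  14 | --10,1-1-
  15 | 1--1,1-1-
Essential prime implicants: -0-1, 01-0, 1--1, 10--
Petrick residual → --10
Minimum SOP uses 5 PIs: cd' + b'd + a'bd' + ad + ab'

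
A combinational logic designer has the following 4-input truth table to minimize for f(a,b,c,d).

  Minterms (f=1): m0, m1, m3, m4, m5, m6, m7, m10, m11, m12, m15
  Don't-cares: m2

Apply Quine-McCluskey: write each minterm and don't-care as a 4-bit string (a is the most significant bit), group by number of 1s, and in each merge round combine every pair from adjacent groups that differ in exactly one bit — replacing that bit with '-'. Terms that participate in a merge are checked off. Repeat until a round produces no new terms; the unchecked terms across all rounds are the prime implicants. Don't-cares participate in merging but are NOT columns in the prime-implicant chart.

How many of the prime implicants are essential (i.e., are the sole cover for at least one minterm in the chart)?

4

Round 0: 0000✓ 0001✓ 0010✓ 0011✓ 0100✓ 0101✓ 0110✓ 0111✓ 1010✓ 1011✓ 1100✓ 1111✓
Round 1: -010✓ -011✓ -100 -111✓ 0-00✓ 0-01✓ 0-10✓ 0-11✓ 00-0✓ 00-1✓ 000-✓ 001-✓ 01-0✓ 01-1✓ 010-✓ 011-✓ 1-11✓ 101-✓
Round 2: --11 -01- 0--0✓ 0--1✓ 0-0-✓ 0-1-✓ 00--✓ 01--✓
Round 3: 0---
PIs = {--11, -01-, -100, 0---}
Coverage chart:
  m0: 0--- ←essential
  m1: 0--- ←essential
  m3: --11,-01-,0---
  m4: -100,0---
  m5: 0--- ←essential
  m6: 0--- ←essential
  m7: --11,0---
  m10: -01- ←essential
  m11: --11,-01-
  m12: -100 ←essential
  m15: --11 ←essential
Essential: --11, -01-, -100, 0---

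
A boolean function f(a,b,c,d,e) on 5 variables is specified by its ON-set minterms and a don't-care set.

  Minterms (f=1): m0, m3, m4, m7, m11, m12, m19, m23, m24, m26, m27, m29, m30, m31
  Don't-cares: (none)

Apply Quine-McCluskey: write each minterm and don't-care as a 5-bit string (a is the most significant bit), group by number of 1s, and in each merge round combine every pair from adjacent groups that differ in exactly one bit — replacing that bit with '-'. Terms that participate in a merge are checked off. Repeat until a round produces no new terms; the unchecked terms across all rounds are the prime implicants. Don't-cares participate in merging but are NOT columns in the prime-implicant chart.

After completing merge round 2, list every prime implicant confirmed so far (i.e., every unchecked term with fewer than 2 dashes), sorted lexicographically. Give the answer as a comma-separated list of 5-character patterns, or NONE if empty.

size-2^0 implicants → 00000(✓)  00011(✓)  00100(✓)  00111(✓)  01011(✓)  01100(✓)  10011(✓)  10111(✓)  11000(✓)  11010(✓)  11011(✓)  11101(✓)  11110(✓)  11111(✓)
size-2^1 implicants → -0011(✓)  -0111(✓)  -1011(✓)  0-011(✓)  0-100  00-00  00-11(✓)  1-011(✓)  1-111(✓)  10-11(✓)  11-10(✓)  11-11(✓)  110-0  1101-(✓)  111-1  1111-(✓)
size-2^2 implicants → --011  -0-11  1--11  11-1-
Unchecked terms (primes): --011, -0-11, 0-100, 00-00, 1--11, 11-1-, 110-0, 111-1

0-100, 00-00, 110-0, 111-1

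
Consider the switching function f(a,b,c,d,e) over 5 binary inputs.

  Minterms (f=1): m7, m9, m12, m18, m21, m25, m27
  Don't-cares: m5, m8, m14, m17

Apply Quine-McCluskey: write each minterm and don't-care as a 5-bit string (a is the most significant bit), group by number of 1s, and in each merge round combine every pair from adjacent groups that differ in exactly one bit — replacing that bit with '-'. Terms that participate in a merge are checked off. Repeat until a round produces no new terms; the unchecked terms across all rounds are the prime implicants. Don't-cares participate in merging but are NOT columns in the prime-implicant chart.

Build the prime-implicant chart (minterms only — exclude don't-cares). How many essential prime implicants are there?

Round 0: 00101✓ 00111✓ 01000✓ 01001✓ 01100✓ 01110✓ 10001✓ 10010 10101✓ 11001✓ 11011✓
Round 1: -0101 -1001 001-1 01-00 0100- 011-0 1-001 10-01 110-1
PIs = {-0101, -1001, 001-1, 01-00, 0100-, 011-0, 1-001, 10-01, 10010, 110-1}
Coverage chart:
  m7: 001-1 ←essential
  m9: -1001,0100-
  m12: 01-00,011-0
  m18: 10010 ←essential
  m21: -0101,10-01
  m25: -1001,1-001,110-1
  m27: 110-1 ←essential
Essential: 001-1, 10010, 110-1

3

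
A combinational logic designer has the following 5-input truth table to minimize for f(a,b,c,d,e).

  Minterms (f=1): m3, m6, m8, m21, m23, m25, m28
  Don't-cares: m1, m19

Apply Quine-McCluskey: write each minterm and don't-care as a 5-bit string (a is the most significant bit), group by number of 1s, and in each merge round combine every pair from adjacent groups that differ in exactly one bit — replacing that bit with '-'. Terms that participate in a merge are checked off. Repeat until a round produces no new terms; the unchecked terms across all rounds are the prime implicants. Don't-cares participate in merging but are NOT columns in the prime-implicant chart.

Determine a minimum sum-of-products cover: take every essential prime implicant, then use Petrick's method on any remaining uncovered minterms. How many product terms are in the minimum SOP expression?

6

[col 0] 00001*, 00011*, 00110, 01000, 10011*, 10101*, 10111*, 11001, 11100
[col 1] -0011, 000-1, 10-11, 101-1
Prime implicants: -0011, 000-1, 00110, 01000, 10-11, 101-1, 11001, 11100
PI chart (minterm → PIs covering it):
  3 | -0011,000-1
  6 | 00110  (sole → essential)
  8 | 01000  (sole → essential)
  21 | 101-1  (sole → essential)
  23 | 10-11,101-1
  25 | 11001  (sole → essential)
  28 | 11100  (sole → essential)
Essential prime implicants: 00110, 01000, 101-1, 11001, 11100
Petrick residual → -0011
Minimum SOP uses 6 PIs: b'c'de + a'b'cde' + a'bc'd'e' + ab'ce + abc'd'e + abcd'e'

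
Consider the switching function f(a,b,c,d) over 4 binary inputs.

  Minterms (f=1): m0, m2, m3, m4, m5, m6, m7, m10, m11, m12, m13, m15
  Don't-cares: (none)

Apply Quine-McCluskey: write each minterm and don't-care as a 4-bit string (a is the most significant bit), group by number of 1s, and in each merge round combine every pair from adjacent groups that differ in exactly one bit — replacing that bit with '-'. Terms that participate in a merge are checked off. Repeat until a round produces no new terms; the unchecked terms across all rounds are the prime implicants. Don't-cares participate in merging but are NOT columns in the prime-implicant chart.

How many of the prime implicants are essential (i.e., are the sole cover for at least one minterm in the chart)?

Round 0: 0000✓ 0010✓ 0011✓ 0100✓ 0101✓ 0110✓ 0111✓ 1010✓ 1011✓ 1100✓ 1101✓ 1111✓
Round 1: -010✓ -011✓ -100✓ -101✓ -111✓ 0-00✓ 0-10✓ 0-11✓ 00-0✓ 001-✓ 01-0✓ 01-1✓ 010-✓ 011-✓ 1-11✓ 101-✓ 11-1✓ 110-✓
Round 2: --11 -01- -1-1 -10- 0--0 0-1- 01--
PIs = {--11, -01-, -1-1, -10-, 0--0, 0-1-, 01--}
Coverage chart:
  m0: 0--0 ←essential
  m2: -01-,0--0,0-1-
  m3: --11,-01-,0-1-
  m4: -10-,0--0,01--
  m5: -1-1,-10-,01--
  m6: 0--0,0-1-,01--
  m7: --11,-1-1,0-1-,01--
  m10: -01- ←essential
  m11: --11,-01-
  m12: -10- ←essential
  m13: -1-1,-10-
  m15: --11,-1-1
Essential: -01-, -10-, 0--0

3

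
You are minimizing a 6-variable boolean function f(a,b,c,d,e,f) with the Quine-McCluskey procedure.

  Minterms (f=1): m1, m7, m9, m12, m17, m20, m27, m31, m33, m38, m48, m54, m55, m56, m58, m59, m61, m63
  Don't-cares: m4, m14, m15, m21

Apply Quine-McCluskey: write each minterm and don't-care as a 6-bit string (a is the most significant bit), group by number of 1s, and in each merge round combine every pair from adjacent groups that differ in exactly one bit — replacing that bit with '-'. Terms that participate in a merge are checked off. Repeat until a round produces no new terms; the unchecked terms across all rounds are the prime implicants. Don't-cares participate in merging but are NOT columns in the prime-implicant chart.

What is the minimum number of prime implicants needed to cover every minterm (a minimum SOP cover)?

12

[col 0] 000001*, 000100*, 000111*, 001001*, 001100*, 001110*, 001111*, 010001*, 010100*, 010101*, 011011*, 011111*, 100001*, 100110*, 110000*, 110110*, 110111*, 111000*, 111010*, 111011*, 111101*, 111111*
[col 1] -00001, -11011*, -11111*, 0-0001, 0-0100, 0-1111, 00-001, 00-100, 00-111, 0011-0, 00111-, 010-01, 01010-, 011-11*, 1-0110, 11-000, 11-111, 11011-, 111-11*, 1110-0, 11101-, 1111-1
[col 2] -11-11
Prime implicants: -00001, -11-11, 0-0001, 0-0100, 0-1111, 00-001, 00-100, 00-111, 0011-0, 00111-, 010-01, 01010-, 1-0110, 11-000, 11-111, 11011-, 1110-0, 11101-, 1111-1
PI chart (minterm → PIs covering it):
  1 | -00001,0-0001,00-001
  7 | 00-111  (sole → essential)
  9 | 00-001  (sole → essential)
  12 | 00-100,0011-0
  17 | 0-0001,010-01
  20 | 0-0100,01010-
  27 | -11-11  (sole → essential)
  31 | -11-11,0-1111
  33 | -00001  (sole → essential)
  38 | 1-0110  (sole → essential)
  48 | 11-000  (sole → essential)
  54 | 1-0110,11011-
  55 | 11-111,11011-
  56 | 11-000,1110-0
  58 | 1110-0,11101-
  59 | -11-11,11101-
  61 | 1111-1  (sole → essential)
  63 | -11-11,11-111,1111-1
Essential prime implicants: -00001, -11-11, 00-001, 00-111, 1-0110, 11-000, 1111-1
Petrick residual → 0-0001, 0-0100, 00-100, 11-111, 1110-0
Minimum SOP uses 12 PIs: b'c'd'e'f + bcef + a'c'd'e'f + a'c'de'f' + a'b'd'e'f + a'b'de'f' + a'b'def + ac'def' + abd'e'f' + abdef + abcd'f' + abcdf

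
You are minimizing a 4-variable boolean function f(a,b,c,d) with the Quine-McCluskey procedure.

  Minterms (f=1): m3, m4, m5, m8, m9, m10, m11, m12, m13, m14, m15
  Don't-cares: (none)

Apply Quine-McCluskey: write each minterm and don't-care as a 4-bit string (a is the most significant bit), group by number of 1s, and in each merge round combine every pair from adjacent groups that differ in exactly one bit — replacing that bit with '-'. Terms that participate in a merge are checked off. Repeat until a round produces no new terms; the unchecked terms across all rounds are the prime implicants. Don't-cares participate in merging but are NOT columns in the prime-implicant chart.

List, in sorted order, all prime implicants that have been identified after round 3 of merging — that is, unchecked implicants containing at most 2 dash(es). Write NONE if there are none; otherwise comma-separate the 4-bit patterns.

-011, -10-

Round 0: 0011✓ 0100✓ 0101✓ 1000✓ 1001✓ 1010✓ 1011✓ 1100✓ 1101✓ 1110✓ 1111✓
Round 1: -011 -100✓ -101✓ 010-✓ 1-00✓ 1-01✓ 1-10✓ 1-11✓ 10-0✓ 10-1✓ 100-✓ 101-✓ 11-0✓ 11-1✓ 110-✓ 111-✓
Round 2: -10- 1--0✓ 1--1✓ 1-0-✓ 1-1-✓ 10--✓ 11--✓
Round 3: 1---
PIs = {-011, -10-, 1---}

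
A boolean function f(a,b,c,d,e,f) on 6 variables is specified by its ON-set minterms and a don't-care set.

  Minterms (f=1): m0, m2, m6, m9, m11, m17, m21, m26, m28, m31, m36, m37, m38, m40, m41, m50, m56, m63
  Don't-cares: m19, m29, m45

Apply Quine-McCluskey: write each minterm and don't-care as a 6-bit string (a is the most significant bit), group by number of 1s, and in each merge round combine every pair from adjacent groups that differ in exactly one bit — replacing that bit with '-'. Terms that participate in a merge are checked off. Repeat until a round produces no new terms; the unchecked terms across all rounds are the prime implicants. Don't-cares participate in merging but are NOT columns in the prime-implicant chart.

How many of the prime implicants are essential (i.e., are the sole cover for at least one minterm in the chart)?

7

Round 0: 000000✓ 000010✓ 000110✓ 001001✓ 001011✓ 010001✓ 010011✓ 010101✓ 011010 011100✓ 011101✓ 011111✓ 100100✓ 100101✓ 100110✓ 101000✓ 101001✓ 101101✓ 110010 111000✓ 111111✓
Round 1: -00110 -01001 -11111 000-10 0000-0 0010-1 01-101 010-01 0100-1 0111-1 01110- 1-1000 10-101 1001-0 10010- 101-01 10100-
PIs = {-00110, -01001, -11111, 000-10, 0000-0, 0010-1, 01-101, 010-01, 0100-1, 011010, 0111-1, 01110-, 1-1000, 10-101, 1001-0, 10010-, 101-01, 10100-, 110010}
Coverage chart:
  m0: 0000-0 ←essential
  m2: 000-10,0000-0
  m6: -00110,000-10
  m9: -01001,0010-1
  m11: 0010-1 ←essential
  m17: 010-01,0100-1
  m21: 01-101,010-01
  m26: 011010 ←essential
  m28: 01110- ←essential
  m31: -11111,0111-1
  m36: 1001-0,10010-
  m37: 10-101,10010-
  m38: -00110,1001-0
  m40: 1-1000,10100-
  m41: -01001,101-01,10100-
  m50: 110010 ←essential
  m56: 1-1000 ←essential
  m63: -11111 ←essential
Essential: -11111, 0000-0, 0010-1, 011010, 01110-, 1-1000, 110010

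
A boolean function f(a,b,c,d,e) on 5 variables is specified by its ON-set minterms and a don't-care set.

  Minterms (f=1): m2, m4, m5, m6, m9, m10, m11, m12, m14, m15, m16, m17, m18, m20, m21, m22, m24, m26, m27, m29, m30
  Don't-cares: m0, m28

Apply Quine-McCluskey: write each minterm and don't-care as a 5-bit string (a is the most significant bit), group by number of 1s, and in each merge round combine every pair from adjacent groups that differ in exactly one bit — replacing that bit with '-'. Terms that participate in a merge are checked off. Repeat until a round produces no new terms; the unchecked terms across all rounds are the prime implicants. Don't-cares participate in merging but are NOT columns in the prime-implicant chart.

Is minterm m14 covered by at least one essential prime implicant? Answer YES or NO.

size-2^0 implicants → 00000(✓)  00010(✓)  00100(✓)  00101(✓)  00110(✓)  01001(✓)  01010(✓)  01011(✓)  01100(✓)  01110(✓)  01111(✓)  10000(✓)  10001(✓)  10010(✓)  10100(✓)  10101(✓)  10110(✓)  11000(✓)  11010(✓)  11011(✓)  11100(✓)  11101(✓)  11110(✓)
size-2^1 implicants → -0000(✓)  -0010(✓)  -0100(✓)  -0101(✓)  -0110(✓)  -1010(✓)  -1011(✓)  -1100(✓)  -1110(✓)  0-010(✓)  0-100(✓)  0-110(✓)  00-00(✓)  00-10(✓)  000-0(✓)  001-0(✓)  0010-(✓)  01-10(✓)  01-11(✓)  010-1  0101-(✓)  011-0(✓)  0111-(✓)  1-000(✓)  1-010(✓)  1-100(✓)  1-101(✓)  1-110(✓)  10-00(✓)  10-01(✓)  10-10(✓)  100-0(✓)  1000-(✓)  101-0(✓)  1010-(✓)  11-00(✓)  11-10(✓)  110-0(✓)  1101-(✓)  111-0(✓)  1110-(✓)
size-2^2 implicants → --010(✓)  --100(✓)  --110(✓)  -0-00(✓)  -0-10(✓)  -00-0(✓)  -01-0(✓)  -010-  -1-10(✓)  -101-  -11-0(✓)  0--10(✓)  0-1-0(✓)  00--0(✓)  01-1-  1--00(✓)  1--10(✓)  1-0-0(✓)  1-1-0(✓)  1-10-  10--0(✓)  10-0-  11--0(✓)
size-2^3 implicants → ---10  --1-0  -0--0  1---0
Unchecked terms (primes): ---10, --1-0, -0--0, -010-, -101-, 01-1-, 010-1, 1---0, 1-10-, 10-0-
Minterm coverage:
  m2 ⊆ ---10,-0--0
  m4 ⊆ --1-0,-0--0,-010-
  m5 ⊆ -010- [E]
  m6 ⊆ ---10,--1-0,-0--0
  m9 ⊆ 010-1 [E]
  m10 ⊆ ---10,-101-,01-1-
  m11 ⊆ -101-,01-1-,010-1
  m12 ⊆ --1-0 [E]
  m14 ⊆ ---10,--1-0,01-1-
  m15 ⊆ 01-1- [E]
  m16 ⊆ -0--0,1---0,10-0-
  m17 ⊆ 10-0- [E]
  m18 ⊆ ---10,-0--0,1---0
  m20 ⊆ --1-0,-0--0,-010-,1---0,1-10-,10-0-
  m21 ⊆ -010-,1-10-,10-0-
  m22 ⊆ ---10,--1-0,-0--0,1---0
  m24 ⊆ 1---0 [E]
  m26 ⊆ ---10,-101-,1---0
  m27 ⊆ -101- [E]
  m29 ⊆ 1-10- [E]
  m30 ⊆ ---10,--1-0,1---0
E = {--1-0, -010-, -101-, 01-1-, 010-1, 1---0, 1-10-, 10-0-}

YES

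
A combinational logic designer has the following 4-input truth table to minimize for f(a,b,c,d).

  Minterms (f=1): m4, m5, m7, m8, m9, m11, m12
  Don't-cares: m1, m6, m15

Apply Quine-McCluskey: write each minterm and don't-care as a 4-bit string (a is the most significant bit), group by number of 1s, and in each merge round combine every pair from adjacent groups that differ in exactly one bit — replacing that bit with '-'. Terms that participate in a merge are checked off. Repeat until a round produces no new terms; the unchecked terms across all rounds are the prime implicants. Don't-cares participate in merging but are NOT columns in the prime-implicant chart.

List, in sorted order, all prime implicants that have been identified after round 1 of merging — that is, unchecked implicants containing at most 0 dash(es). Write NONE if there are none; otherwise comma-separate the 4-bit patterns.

Round 0: 0001✓ 0100✓ 0101✓ 0110✓ 0111✓ 1000✓ 1001✓ 1011✓ 1100✓ 1111✓
Round 1: -001 -100 -111 0-01 01-0✓ 01-1✓ 010-✓ 011-✓ 1-00 1-11 10-1 100-
Round 2: 01--
PIs = {-001, -100, -111, 0-01, 01--, 1-00, 1-11, 10-1, 100-}

NONE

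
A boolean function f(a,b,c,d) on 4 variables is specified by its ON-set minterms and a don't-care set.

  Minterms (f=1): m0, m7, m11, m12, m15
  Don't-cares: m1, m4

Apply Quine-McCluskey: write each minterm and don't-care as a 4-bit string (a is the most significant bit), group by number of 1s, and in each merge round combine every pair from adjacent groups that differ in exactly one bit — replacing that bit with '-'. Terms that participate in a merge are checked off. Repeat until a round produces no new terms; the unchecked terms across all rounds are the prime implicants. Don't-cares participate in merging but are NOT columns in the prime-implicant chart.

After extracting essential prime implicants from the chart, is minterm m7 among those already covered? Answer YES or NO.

size-2^0 implicants → 0000(✓)  0001(✓)  0100(✓)  0111(✓)  1011(✓)  1100(✓)  1111(✓)
size-2^1 implicants → -100  -111  0-00  000-  1-11
Unchecked terms (primes): -100, -111, 0-00, 000-, 1-11
Minterm coverage:
  m0 ⊆ 0-00,000-
  m7 ⊆ -111 [E]
  m11 ⊆ 1-11 [E]
  m12 ⊆ -100 [E]
  m15 ⊆ -111,1-11
E = {-100, -111, 1-11}

YES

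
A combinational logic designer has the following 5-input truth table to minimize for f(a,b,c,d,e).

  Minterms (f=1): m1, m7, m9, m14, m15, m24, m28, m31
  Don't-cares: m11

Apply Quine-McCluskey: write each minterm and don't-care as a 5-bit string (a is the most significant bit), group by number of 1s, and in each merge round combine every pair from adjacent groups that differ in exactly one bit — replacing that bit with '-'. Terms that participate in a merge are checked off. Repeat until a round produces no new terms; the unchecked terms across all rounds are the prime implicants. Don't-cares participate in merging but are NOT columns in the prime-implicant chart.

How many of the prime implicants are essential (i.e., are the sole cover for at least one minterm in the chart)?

[col 0] 00001*, 00111*, 01001*, 01011*, 01110*, 01111*, 11000*, 11100*, 11111*
[col 1] -1111, 0-001, 0-111, 01-11, 010-1, 0111-, 11-00
Prime implicants: -1111, 0-001, 0-111, 01-11, 010-1, 0111-, 11-00
PI chart (minterm → PIs covering it):
  1 | 0-001  (sole → essential)
  7 | 0-111  (sole → essential)
  9 | 0-001,010-1
  14 | 0111-  (sole → essential)
  15 | -1111,0-111,01-11,0111-
  24 | 11-00  (sole → essential)
  28 | 11-00  (sole → essential)
  31 | -1111  (sole → essential)
Essential prime implicants: -1111, 0-001, 0-111, 0111-, 11-00

5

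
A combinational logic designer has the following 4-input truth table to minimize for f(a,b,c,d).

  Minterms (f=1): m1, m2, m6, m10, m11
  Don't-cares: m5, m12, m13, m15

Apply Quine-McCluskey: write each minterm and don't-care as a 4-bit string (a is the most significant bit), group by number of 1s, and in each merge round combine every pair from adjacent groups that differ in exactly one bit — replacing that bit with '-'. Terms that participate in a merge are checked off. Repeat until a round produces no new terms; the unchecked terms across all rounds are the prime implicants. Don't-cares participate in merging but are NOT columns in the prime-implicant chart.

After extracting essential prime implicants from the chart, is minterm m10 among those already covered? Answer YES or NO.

[col 0] 0001*, 0010*, 0101*, 0110*, 1010*, 1011*, 1100*, 1101*, 1111*
[col 1] -010, -101, 0-01, 0-10, 1-11, 101-, 11-1, 110-
Prime implicants: -010, -101, 0-01, 0-10, 1-11, 101-, 11-1, 110-
PI chart (minterm → PIs covering it):
  1 | 0-01  (sole → essential)
  2 | -010,0-10
  6 | 0-10  (sole → essential)
  10 | -010,101-
  11 | 1-11,101-
Essential prime implicants: 0-01, 0-10

NO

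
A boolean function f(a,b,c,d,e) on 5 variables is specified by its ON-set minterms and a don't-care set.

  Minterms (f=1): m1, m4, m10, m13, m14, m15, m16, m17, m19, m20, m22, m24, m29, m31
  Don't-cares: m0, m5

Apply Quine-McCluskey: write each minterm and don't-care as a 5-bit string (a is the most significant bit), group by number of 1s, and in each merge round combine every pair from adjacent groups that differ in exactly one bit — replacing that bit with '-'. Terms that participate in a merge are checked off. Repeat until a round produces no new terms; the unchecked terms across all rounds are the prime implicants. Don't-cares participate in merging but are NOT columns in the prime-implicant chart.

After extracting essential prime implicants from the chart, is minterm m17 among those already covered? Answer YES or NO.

YES

Round 0: 00000✓ 00001✓ 00100✓ 00101✓ 01010✓ 01101✓ 01110✓ 01111✓ 10000✓ 10001✓ 10011✓ 10100✓ 10110✓ 11000✓ 11101✓ 11111✓
Round 1: -0000✓ -0001✓ -0100✓ -1101✓ -1111✓ 0-101 00-00✓ 00-01✓ 0000-✓ 0010-✓ 01-10 011-1✓ 0111- 1-000 10-00✓ 100-1 1000-✓ 101-0 111-1✓
Round 2: -0-00 -000- -11-1 00-0-
PIs = {-0-00, -000-, -11-1, 0-101, 00-0-, 01-10, 0111-, 1-000, 100-1, 101-0}
Coverage chart:
  m1: -000-,00-0-
  m4: -0-00,00-0-
  m10: 01-10 ←essential
  m13: -11-1,0-101
  m14: 01-10,0111-
  m15: -11-1,0111-
  m16: -0-00,-000-,1-000
  m17: -000-,100-1
  m19: 100-1 ←essential
  m20: -0-00,101-0
  m22: 101-0 ←essential
  m24: 1-000 ←essential
  m29: -11-1 ←essential
  m31: -11-1 ←essential
Essential: -11-1, 01-10, 1-000, 100-1, 101-0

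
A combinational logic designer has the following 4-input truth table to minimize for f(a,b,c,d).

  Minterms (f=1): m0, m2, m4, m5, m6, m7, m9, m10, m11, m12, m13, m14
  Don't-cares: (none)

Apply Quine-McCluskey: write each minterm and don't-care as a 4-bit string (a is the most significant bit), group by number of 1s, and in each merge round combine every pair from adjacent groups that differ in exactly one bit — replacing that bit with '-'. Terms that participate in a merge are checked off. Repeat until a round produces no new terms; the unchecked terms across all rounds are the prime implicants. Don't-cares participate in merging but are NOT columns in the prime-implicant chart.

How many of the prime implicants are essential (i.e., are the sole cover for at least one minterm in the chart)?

Round 0: 0000✓ 0010✓ 0100✓ 0101✓ 0110✓ 0111✓ 1001✓ 1010✓ 1011✓ 1100✓ 1101✓ 1110✓
Round 1: -010✓ -100✓ -101✓ -110✓ 0-00✓ 0-10✓ 00-0✓ 01-0✓ 01-1✓ 010-✓ 011-✓ 1-01 1-10✓ 10-1 101- 11-0✓ 110-✓
Round 2: --10 -1-0 -10- 0--0 01--
PIs = {--10, -1-0, -10-, 0--0, 01--, 1-01, 10-1, 101-}
Coverage chart:
  m0: 0--0 ←essential
  m2: --10,0--0
  m4: -1-0,-10-,0--0,01--
  m5: -10-,01--
  m6: --10,-1-0,0--0,01--
  m7: 01-- ←essential
  m9: 1-01,10-1
  m10: --10,101-
  m11: 10-1,101-
  m12: -1-0,-10-
  m13: -10-,1-01
  m14: --10,-1-0
Essential: 0--0, 01--

2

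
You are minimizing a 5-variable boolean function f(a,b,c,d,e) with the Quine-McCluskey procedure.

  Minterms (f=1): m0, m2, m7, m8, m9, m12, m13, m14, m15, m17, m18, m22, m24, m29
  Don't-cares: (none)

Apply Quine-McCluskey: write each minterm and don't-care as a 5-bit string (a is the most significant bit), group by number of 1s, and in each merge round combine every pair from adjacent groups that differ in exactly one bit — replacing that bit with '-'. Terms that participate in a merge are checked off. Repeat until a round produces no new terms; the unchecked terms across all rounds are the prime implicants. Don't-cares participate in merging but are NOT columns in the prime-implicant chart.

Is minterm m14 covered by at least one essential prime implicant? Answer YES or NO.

YES

size-2^0 implicants → 00000(✓)  00010(✓)  00111(✓)  01000(✓)  01001(✓)  01100(✓)  01101(✓)  01110(✓)  01111(✓)  10001  10010(✓)  10110(✓)  11000(✓)  11101(✓)
size-2^1 implicants → -0010  -1000  -1101  0-000  0-111  000-0  01-00(✓)  01-01(✓)  0100-(✓)  011-0(✓)  011-1(✓)  0110-(✓)  0111-(✓)  10-10
size-2^2 implicants → 01-0-  011--
Unchecked terms (primes): -0010, -1000, -1101, 0-000, 0-111, 000-0, 01-0-, 011--, 10-10, 10001
Minterm coverage:
  m0 ⊆ 0-000,000-0
  m2 ⊆ -0010,000-0
  m7 ⊆ 0-111 [E]
  m8 ⊆ -1000,0-000,01-0-
  m9 ⊆ 01-0- [E]
  m12 ⊆ 01-0-,011--
  m13 ⊆ -1101,01-0-,011--
  m14 ⊆ 011-- [E]
  m15 ⊆ 0-111,011--
  m17 ⊆ 10001 [E]
  m18 ⊆ -0010,10-10
  m22 ⊆ 10-10 [E]
  m24 ⊆ -1000 [E]
  m29 ⊆ -1101 [E]
E = {-1000, -1101, 0-111, 01-0-, 011--, 10-10, 10001}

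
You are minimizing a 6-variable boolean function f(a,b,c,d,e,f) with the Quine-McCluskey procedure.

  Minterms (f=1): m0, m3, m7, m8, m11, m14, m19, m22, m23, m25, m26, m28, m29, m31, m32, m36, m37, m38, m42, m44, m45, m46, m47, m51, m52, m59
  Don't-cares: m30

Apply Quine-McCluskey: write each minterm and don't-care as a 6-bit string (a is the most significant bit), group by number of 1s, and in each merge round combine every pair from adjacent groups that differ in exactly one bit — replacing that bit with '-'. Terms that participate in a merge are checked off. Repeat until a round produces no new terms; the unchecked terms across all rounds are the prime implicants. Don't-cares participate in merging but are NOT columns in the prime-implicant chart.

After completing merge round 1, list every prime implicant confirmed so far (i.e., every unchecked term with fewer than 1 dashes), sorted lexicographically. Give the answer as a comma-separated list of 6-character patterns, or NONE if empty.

NONE

size-2^0 implicants → 000000(✓)  000011(✓)  000111(✓)  001000(✓)  001011(✓)  001110(✓)  010011(✓)  010110(✓)  010111(✓)  011001(✓)  011010(✓)  011100(✓)  011101(✓)  011110(✓)  011111(✓)  100000(✓)  100100(✓)  100101(✓)  100110(✓)  101010(✓)  101100(✓)  101101(✓)  101110(✓)  101111(✓)  110011(✓)  110100(✓)  111011(✓)
size-2^1 implicants → -00000  -01110  -10011  0-0011(✓)  0-0111(✓)  0-1110  00-000  00-011  000-11(✓)  01-110(✓)  01-111(✓)  010-11(✓)  01011-(✓)  011-01  011-10  0111-0(✓)  0111-1(✓)  01110-(✓)  01111-(✓)  1-0100  10-100(✓)  10-101(✓)  10-110(✓)  100-00  1001-0(✓)  10010-(✓)  101-10  1011-0(✓)  1011-1(✓)  10110-(✓)  10111-(✓)  11-011
size-2^2 implicants → 0-0-11  01-11-  0111--  10-1-0  10-10-  1011--
Unchecked terms (primes): -00000, -01110, -10011, 0-0-11, 0-1110, 00-000, 00-011, 01-11-, 011-01, 011-10, 0111--, 1-0100, 10-1-0, 10-10-, 100-00, 101-10, 1011--, 11-011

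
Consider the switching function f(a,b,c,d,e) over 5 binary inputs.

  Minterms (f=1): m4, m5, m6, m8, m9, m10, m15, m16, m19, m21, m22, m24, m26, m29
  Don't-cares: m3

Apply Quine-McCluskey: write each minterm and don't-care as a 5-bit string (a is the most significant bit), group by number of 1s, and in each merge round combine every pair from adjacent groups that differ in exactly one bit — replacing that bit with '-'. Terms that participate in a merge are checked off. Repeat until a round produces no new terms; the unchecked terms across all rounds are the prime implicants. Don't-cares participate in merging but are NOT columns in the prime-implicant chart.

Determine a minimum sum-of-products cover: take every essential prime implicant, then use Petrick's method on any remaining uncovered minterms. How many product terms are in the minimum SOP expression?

[col 0] 00011*, 00100*, 00101*, 00110*, 01000*, 01001*, 01010*, 01111, 10000*, 10011*, 10101*, 10110*, 11000*, 11010*, 11101*
[col 1] -0011, -0101, -0110, -1000*, -1010*, 001-0, 0010-, 010-0*, 0100-, 1-000, 1-101, 110-0*
[col 2] -10-0
Prime implicants: -0011, -0101, -0110, -10-0, 001-0, 0010-, 0100-, 01111, 1-000, 1-101
PI chart (minterm → PIs covering it):
  4 | 001-0,0010-
  5 | -0101,0010-
  6 | -0110,001-0
  8 | -10-0,0100-
  9 | 0100-  (sole → essential)
  10 | -10-0  (sole → essential)
  15 | 01111  (sole → essential)
  16 | 1-000  (sole → essential)
  19 | -0011  (sole → essential)
  21 | -0101,1-101
  22 | -0110  (sole → essential)
  24 | -10-0,1-000
  26 | -10-0  (sole → essential)
  29 | 1-101  (sole → essential)
Essential prime implicants: -0011, -0110, -10-0, 0100-, 01111, 1-000, 1-101
Petrick residual → 0010-
Minimum SOP uses 8 PIs: b'c'de + b'cde' + bc'e' + a'b'cd' + a'bc'd' + a'bcde + ac'd'e' + acd'e

8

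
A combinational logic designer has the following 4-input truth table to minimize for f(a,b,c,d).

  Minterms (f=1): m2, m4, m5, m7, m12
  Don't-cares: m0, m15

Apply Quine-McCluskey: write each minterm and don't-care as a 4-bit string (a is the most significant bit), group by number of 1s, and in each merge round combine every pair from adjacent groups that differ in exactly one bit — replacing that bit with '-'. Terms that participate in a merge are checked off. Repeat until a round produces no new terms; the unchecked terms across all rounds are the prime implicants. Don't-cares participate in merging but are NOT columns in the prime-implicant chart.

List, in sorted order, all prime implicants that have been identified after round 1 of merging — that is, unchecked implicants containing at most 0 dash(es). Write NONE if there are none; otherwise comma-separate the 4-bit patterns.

NONE

size-2^0 implicants → 0000(✓)  0010(✓)  0100(✓)  0101(✓)  0111(✓)  1100(✓)  1111(✓)
size-2^1 implicants → -100  -111  0-00  00-0  01-1  010-
Unchecked terms (primes): -100, -111, 0-00, 00-0, 01-1, 010-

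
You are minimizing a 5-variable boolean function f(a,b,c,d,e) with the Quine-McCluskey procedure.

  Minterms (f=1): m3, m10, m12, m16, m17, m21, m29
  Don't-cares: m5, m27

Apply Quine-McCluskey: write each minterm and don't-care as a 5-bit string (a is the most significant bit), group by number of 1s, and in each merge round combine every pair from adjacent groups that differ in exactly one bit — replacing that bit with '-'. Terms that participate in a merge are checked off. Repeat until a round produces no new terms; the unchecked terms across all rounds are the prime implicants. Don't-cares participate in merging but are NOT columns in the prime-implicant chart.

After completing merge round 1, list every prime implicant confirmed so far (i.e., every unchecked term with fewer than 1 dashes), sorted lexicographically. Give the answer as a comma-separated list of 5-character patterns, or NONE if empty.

size-2^0 implicants → 00011  00101(✓)  01010  01100  10000(✓)  10001(✓)  10101(✓)  11011  11101(✓)
size-2^1 implicants → -0101  1-101  10-01  1000-
Unchecked terms (primes): -0101, 00011, 01010, 01100, 1-101, 10-01, 1000-, 11011

00011, 01010, 01100, 11011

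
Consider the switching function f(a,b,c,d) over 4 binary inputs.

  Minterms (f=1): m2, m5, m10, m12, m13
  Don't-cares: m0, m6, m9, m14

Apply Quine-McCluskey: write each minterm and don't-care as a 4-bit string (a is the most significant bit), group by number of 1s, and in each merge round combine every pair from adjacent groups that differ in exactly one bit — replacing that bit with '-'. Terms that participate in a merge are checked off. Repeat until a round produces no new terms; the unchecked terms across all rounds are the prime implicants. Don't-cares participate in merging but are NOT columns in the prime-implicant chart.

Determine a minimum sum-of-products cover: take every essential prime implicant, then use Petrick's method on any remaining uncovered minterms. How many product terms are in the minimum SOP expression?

3

[col 0] 0000*, 0010*, 0101*, 0110*, 1001*, 1010*, 1100*, 1101*, 1110*
[col 1] -010*, -101, -110*, 0-10*, 00-0, 1-01, 1-10*, 11-0, 110-
[col 2] --10
Prime implicants: --10, -101, 00-0, 1-01, 11-0, 110-
PI chart (minterm → PIs covering it):
  2 | --10,00-0
  5 | -101  (sole → essential)
  10 | --10  (sole → essential)
  12 | 11-0,110-
  13 | -101,1-01,110-
Essential prime implicants: --10, -101
Petrick residual → 11-0
Minimum SOP uses 3 PIs: cd' + bc'd + abd'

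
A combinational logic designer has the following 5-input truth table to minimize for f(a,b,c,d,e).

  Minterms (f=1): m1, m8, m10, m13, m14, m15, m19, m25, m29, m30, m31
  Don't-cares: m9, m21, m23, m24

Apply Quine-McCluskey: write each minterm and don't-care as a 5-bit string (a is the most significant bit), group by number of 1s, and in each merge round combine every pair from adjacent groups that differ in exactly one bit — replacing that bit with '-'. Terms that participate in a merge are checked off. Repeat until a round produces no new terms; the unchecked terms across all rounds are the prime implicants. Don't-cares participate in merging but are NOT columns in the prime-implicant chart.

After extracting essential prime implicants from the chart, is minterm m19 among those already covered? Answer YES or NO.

[col 0] 00001*, 01000*, 01001*, 01010*, 01101*, 01110*, 01111*, 10011*, 10101*, 10111*, 11000*, 11001*, 11101*, 11110*, 11111*
[col 1] -1000*, -1001*, -1101*, -1110*, -1111*, 0-001, 01-01*, 01-10, 010-0, 0100-*, 011-1*, 0111-*, 1-101*, 1-111*, 10-11, 101-1*, 11-01*, 1100-*, 111-1*, 1111-*
[col 2] -1-01, -100-, -11-1, -111-, 1-1-1
Prime implicants: -1-01, -100-, -11-1, -111-, 0-001, 01-10, 010-0, 1-1-1, 10-11
PI chart (minterm → PIs covering it):
  1 | 0-001  (sole → essential)
  8 | -100-,010-0
  10 | 01-10,010-0
  13 | -1-01,-11-1
  14 | -111-,01-10
  15 | -11-1,-111-
  19 | 10-11  (sole → essential)
  25 | -1-01,-100-
  29 | -1-01,-11-1,1-1-1
  30 | -111-  (sole → essential)
  31 | -11-1,-111-,1-1-1
Essential prime implicants: -111-, 0-001, 10-11

YES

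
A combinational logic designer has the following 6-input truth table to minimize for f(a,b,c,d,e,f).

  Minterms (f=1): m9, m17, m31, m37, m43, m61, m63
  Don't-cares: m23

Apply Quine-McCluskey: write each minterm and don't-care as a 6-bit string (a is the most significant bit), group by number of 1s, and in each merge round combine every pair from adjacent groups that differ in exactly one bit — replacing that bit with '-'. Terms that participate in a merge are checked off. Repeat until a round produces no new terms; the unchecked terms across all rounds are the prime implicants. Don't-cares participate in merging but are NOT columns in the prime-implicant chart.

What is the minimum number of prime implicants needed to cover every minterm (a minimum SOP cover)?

size-2^0 implicants → 001001  010001  010111(✓)  011111(✓)  100101  101011  111101(✓)  111111(✓)
size-2^1 implicants → -11111  01-111  1111-1
Unchecked terms (primes): -11111, 001001, 01-111, 010001, 100101, 101011, 1111-1
Minterm coverage:
  m9 ⊆ 001001 [E]
  m17 ⊆ 010001 [E]
  m31 ⊆ -11111,01-111
  m37 ⊆ 100101 [E]
  m43 ⊆ 101011 [E]
  m61 ⊆ 1111-1 [E]
  m63 ⊆ -11111,1111-1
E = {001001, 010001, 100101, 101011, 1111-1}
Petrick residual → -11111
Cover = bcdef + a'b'cd'e'f + a'bc'd'e'f + ab'c'de'f + ab'cd'ef + abcdf  |cover|=6

6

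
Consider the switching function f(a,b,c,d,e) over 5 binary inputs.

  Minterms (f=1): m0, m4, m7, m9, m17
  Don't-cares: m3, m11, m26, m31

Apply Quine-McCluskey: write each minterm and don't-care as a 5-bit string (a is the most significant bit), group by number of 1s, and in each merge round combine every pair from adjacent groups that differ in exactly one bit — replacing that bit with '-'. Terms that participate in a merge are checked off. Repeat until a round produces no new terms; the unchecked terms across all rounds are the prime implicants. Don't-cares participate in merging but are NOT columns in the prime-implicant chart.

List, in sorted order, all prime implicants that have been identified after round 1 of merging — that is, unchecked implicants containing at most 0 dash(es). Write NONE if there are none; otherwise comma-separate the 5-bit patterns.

size-2^0 implicants → 00000(✓)  00011(✓)  00100(✓)  00111(✓)  01001(✓)  01011(✓)  10001  11010  11111
size-2^1 implicants → 0-011  00-00  00-11  010-1
Unchecked terms (primes): 0-011, 00-00, 00-11, 010-1, 10001, 11010, 11111

10001, 11010, 11111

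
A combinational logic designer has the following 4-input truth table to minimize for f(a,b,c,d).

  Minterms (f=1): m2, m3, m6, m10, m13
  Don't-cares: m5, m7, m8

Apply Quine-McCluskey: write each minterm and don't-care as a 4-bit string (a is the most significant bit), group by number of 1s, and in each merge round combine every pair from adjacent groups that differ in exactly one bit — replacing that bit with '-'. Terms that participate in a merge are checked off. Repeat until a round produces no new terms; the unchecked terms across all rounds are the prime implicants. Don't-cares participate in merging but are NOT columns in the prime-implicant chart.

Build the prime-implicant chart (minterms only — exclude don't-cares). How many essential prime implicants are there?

Round 0: 0010✓ 0011✓ 0101✓ 0110✓ 0111✓ 1000✓ 1010✓ 1101✓
Round 1: -010 -101 0-10✓ 0-11✓ 001-✓ 01-1 011-✓ 10-0
Round 2: 0-1-
PIs = {-010, -101, 0-1-, 01-1, 10-0}
Coverage chart:
  m2: -010,0-1-
  m3: 0-1- ←essential
  m6: 0-1- ←essential
  m10: -010,10-0
  m13: -101 ←essential
Essential: -101, 0-1-

2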